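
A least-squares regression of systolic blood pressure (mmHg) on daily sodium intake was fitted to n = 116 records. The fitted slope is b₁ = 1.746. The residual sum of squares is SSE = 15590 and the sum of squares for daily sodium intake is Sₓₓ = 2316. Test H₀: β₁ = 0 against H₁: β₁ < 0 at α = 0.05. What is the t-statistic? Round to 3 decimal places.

MSE = SSE/(n − 2) = 15590/114 = 136.754.
SE(b₁) = √(MSE/Sₓₓ) = √(136.754/2316) = 0.242997.
t = 1.746 / 0.242997 = 7.185.
df = n − 2 = 114.
One-sided p ≈ 1.0000, which is ≥ 0.05, so fail to reject H₀.
The data do not give significant evidence that the true slope on daily sodium intake is negative.

t = 7.185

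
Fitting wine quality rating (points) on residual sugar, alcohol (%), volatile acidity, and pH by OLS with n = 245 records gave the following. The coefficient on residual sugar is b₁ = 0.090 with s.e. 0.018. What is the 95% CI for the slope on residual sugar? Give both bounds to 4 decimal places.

(0.0545, 0.1255)

df = n − k − 1 = 245 − 4 − 1 = 240.
t* = t_{0.025, 240} = 1.969898.
Margin = t* × SE = 1.969898 × 0.018 = 0.035458.
CI: 0.090 ± 0.035458 → (0.0545, 0.1255).
With 95% confidence, each one-unit increase in residual sugar is associated with a change of between 0.0545 and 0.1255 points in wine quality rating, holding the other predictors fixed.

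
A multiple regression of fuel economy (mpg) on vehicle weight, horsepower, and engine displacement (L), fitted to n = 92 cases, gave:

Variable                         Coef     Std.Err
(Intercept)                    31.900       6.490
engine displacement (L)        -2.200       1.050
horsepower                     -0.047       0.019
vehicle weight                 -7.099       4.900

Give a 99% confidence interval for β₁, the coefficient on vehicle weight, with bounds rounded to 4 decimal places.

(-20.0000, 5.8020)

Read off: b = -7.099, SE = 4.900 for vehicle weight.
df = n − k − 1 = 92 − 3 − 1 = 88.
t* = t_{0.005, 88} = 2.632858.
Margin = t* × SE = 2.632858 × 4.900 = 12.901004.
CI: -7.099 ± 12.901004 → (-20.0000, 5.8020).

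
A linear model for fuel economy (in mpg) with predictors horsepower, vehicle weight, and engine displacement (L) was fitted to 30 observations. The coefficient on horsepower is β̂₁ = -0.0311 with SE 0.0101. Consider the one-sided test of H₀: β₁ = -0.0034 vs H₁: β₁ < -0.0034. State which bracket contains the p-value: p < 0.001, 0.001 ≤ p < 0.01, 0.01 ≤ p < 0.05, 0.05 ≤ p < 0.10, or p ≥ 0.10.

t = (-0.0311 − (-0.0034)) / 0.0101 = -2.743.
df = n − k − 1 = 30 − 3 − 1 = 26.
One-sided p = P(T_{26} < t) ≈ 0.0054.
So 0.001 ≤ p < 0.01.

0.001 ≤ p < 0.01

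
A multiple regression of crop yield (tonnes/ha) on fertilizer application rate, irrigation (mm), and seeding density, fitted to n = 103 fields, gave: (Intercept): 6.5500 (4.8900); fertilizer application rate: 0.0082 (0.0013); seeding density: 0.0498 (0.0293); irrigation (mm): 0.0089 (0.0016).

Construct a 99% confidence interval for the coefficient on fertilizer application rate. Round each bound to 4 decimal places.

Read off: b = 0.0082, SE = 0.0013 for fertilizer application rate.
df = n − k − 1 = 103 − 3 − 1 = 99.
t* = t_{0.005, 99} = 2.626405.
Margin = t* × SE = 2.626405 × 0.0013 = 0.003414.
CI: 0.0082 ± 0.003414 → (0.0048, 0.0116).

(0.0048, 0.0116)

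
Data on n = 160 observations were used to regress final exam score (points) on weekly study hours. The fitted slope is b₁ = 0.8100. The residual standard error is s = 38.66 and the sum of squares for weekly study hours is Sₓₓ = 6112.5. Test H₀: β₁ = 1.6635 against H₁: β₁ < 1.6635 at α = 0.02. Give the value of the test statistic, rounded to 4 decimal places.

t = -1.7260

SE(b₁) = s/√Sₓₓ = 38.66/√6112.5 = 0.494484.
t = (0.8100 − 1.6635) / 0.494484 = -1.7260.
df = n − 2 = 158.
One-sided p ≈ 0.0431, which is ≥ 0.02, so fail to reject H₀.
The data do not give significant evidence that the true slope on weekly study hours is below 1.6635 points per unit.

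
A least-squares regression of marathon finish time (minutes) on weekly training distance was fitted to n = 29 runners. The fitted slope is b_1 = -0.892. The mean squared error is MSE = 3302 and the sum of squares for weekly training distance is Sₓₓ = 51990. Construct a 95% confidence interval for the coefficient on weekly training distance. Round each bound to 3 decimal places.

(-1.409, -0.375)

SE(b_1) = √(MSE/Sₓₓ) = √(3302/51990) = 0.252016.
df = n − 2 = 27.
t* = t_{0.025, 27} = 2.051831.
Margin = t* × SE = 2.051831 × 0.252016 = 0.51709.
CI: -0.892 ± 0.51709 → (-1.409, -0.375).
With 95% confidence, each one-unit increase in weekly training distance is associated with a change of between -1.409 and -0.375 minutes in marathon finish time.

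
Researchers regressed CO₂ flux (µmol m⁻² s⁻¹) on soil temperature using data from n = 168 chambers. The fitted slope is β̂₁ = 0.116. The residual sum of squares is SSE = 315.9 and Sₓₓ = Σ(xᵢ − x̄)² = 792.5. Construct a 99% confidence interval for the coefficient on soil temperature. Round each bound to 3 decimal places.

(-0.012, 0.244)

MSE = SSE/(n − 2) = 315.9/166 = 1.90301.
SE(β̂₁) = √(MSE/Sₓₓ) = √(1.90301/792.5) = 0.0490028.
df = n − 2 = 166.
t* = t_{0.005, 166} = 2.60577.
Margin = t* × SE = 2.60577 × 0.0490028 = 0.12769.
CI: 0.116 ± 0.12769 → (-0.012, 0.244).
With 99% confidence, each one-unit increase in soil temperature is associated with a change of between -0.012 and 0.244 µmol m⁻² s⁻¹ in CO₂ flux.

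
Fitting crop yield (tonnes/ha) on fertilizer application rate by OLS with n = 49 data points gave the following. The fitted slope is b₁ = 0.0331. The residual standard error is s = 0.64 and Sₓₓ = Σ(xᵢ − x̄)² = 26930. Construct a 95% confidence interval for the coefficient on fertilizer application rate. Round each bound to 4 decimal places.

SE(b₁) = s/√Sₓₓ = 0.64/√26930 = 0.00389997.
df = n − 2 = 47.
t* = t_{0.025, 47} = 2.011741.
Margin = t* × SE = 2.011741 × 0.00389997 = 0.007846.
CI: 0.0331 ± 0.007846 → (0.0253, 0.0409).
With 95% confidence, each one-unit increase in fertilizer application rate is associated with a change of between 0.0253 and 0.0409 tonnes/ha in crop yield.

(0.0253, 0.0409)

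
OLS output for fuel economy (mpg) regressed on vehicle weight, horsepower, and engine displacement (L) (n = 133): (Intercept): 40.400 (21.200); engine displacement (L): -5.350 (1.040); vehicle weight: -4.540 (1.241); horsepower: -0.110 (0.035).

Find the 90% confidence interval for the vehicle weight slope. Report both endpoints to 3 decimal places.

(-6.596, -2.484)

Read off: b = -4.540, SE = 1.241 for vehicle weight.
df = n − k − 1 = 133 − 3 − 1 = 129.
t* = t_{0.05, 129} = 1.656752.
Margin = t* × SE = 1.656752 × 1.241 = 2.05603.
CI: -4.540 ± 2.05603 → (-6.596, -2.484).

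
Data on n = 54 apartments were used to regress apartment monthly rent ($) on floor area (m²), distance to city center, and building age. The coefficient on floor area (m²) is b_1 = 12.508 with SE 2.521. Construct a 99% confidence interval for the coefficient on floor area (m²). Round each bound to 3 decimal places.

df = n − k − 1 = 54 − 3 − 1 = 50.
t* = t_{0.005, 50} = 2.677793.
Margin = t* × SE = 2.677793 × 2.521 = 6.75072.
CI: 12.508 ± 6.75072 → (5.757, 19.259).
With 99% confidence, each one-unit increase in floor area (m²) is associated with a change of between 5.757 and 19.259 $ in apartment monthly rent, holding the other predictors fixed.

(5.757, 19.259)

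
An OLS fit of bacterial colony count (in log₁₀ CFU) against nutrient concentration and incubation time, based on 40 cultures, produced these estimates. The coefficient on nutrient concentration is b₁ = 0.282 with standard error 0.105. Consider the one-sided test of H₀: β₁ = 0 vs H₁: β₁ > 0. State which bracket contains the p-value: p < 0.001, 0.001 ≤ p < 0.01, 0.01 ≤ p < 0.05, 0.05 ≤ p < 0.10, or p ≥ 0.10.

t = 0.282 / 0.105 = 2.686.
df = n − k − 1 = 40 − 2 − 1 = 37.
One-sided p = P(T_{37} > t) ≈ 0.0054.
So 0.001 ≤ p < 0.01.

0.001 ≤ p < 0.01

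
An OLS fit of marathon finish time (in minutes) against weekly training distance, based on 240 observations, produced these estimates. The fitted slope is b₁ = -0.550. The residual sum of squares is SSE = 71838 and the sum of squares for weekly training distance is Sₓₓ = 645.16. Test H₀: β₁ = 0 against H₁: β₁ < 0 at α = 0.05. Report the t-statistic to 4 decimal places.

t = -0.8041

MSE = SSE/(n − 2) = 71838/238 = 301.84.
SE(b₁) = √(MSE/Sₓₓ) = √(301.84/645.16) = 0.683998.
t = -0.550 / 0.683998 = -0.8041.
df = n − 2 = 238.
One-sided p ≈ 0.2111, which is ≥ 0.05, so fail to reject H₀.
The data do not give significant evidence that the true slope on weekly training distance is negative.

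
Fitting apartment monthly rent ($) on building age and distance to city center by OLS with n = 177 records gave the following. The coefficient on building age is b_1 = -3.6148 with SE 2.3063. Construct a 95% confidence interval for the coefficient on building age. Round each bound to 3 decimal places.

(-8.167, 0.937)

df = n − k − 1 = 177 − 2 − 1 = 174.
t* = t_{0.025, 174} = 1.973691.
Margin = t* × SE = 1.973691 × 2.3063 = 4.55192.
CI: -3.6148 ± 4.55192 → (-8.167, 0.937).
With 95% confidence, each one-unit increase in building age is associated with a change of between -8.167 and 0.937 $ in apartment monthly rent, holding the other predictors fixed.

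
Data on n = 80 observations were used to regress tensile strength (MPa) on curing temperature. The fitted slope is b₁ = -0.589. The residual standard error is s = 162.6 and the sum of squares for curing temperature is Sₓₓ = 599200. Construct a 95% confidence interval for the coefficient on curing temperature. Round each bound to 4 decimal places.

SE(b₁) = s/√Sₓₓ = 162.6/√599200 = 0.210056.
df = n − 2 = 78.
t* = t_{0.025, 78} = 1.990847.
Margin = t* × SE = 1.990847 × 0.210056 = 0.418189.
CI: -0.589 ± 0.418189 → (-1.0072, -0.1708).
With 95% confidence, each one-unit increase in curing temperature is associated with a change of between -1.0072 and -0.1708 MPa in tensile strength.

(-1.0072, -0.1708)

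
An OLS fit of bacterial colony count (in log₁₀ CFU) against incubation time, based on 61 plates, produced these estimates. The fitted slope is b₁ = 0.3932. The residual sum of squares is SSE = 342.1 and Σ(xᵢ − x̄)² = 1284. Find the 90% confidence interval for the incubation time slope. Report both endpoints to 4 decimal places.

MSE = SSE/(n − 2) = 342.1/59 = 5.79831.
SE(b₁) = √(MSE/Sₓₓ) = √(5.79831/1284) = 0.0671998.
df = n − 2 = 59.
t* = t_{0.05, 59} = 1.671093.
Margin = t* × SE = 1.671093 × 0.0671998 = 0.112297.
CI: 0.3932 ± 0.112297 → (0.2809, 0.5055).
With 90% confidence, each one-unit increase in incubation time is associated with a change of between 0.2809 and 0.5055 log₁₀ CFU in bacterial colony count.

(0.2809, 0.5055)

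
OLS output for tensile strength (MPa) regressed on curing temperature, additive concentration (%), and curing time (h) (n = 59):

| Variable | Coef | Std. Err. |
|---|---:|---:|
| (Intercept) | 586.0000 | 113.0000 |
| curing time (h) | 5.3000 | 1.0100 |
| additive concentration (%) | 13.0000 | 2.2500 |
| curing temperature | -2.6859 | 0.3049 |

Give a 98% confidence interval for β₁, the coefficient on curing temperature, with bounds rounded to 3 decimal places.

(-3.416, -1.955)

Read off: b = -2.6859, SE = 0.3049 for curing temperature.
df = n − k − 1 = 59 − 3 − 1 = 55.
t* = t_{0.01, 55} = 2.396081.
Margin = t* × SE = 2.396081 × 0.3049 = 0.73057.
CI: -2.6859 ± 0.73057 → (-3.416, -1.955).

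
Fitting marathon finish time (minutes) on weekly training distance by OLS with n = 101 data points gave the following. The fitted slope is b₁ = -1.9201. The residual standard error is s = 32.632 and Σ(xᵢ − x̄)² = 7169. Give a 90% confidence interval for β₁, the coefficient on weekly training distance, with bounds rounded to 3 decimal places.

(-2.560, -1.280)

SE(b₁) = s/√Sₓₓ = 32.632/√7169 = 0.385402.
df = n − 2 = 99.
t* = t_{0.05, 99} = 1.660391.
Margin = t* × SE = 1.660391 × 0.385402 = 0.63992.
CI: -1.9201 ± 0.63992 → (-2.560, -1.280).
With 90% confidence, each one-unit increase in weekly training distance is associated with a change of between -2.560 and -1.280 minutes in marathon finish time.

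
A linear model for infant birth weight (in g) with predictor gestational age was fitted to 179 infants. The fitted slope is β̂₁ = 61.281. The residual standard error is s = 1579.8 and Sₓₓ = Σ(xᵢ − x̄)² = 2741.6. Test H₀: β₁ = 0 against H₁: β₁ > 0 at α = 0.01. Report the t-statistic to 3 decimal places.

t = 2.031

SE(β̂₁) = s/√Sₓₓ = 1579.8/√2741.6 = 30.1717.
t = 61.281 / 30.1717 = 2.031.
df = n − 2 = 177.
One-sided p ≈ 0.0219, which is ≥ 0.01, so fail to reject H₀.
The data do not give significant evidence that the true slope on gestational age is positive.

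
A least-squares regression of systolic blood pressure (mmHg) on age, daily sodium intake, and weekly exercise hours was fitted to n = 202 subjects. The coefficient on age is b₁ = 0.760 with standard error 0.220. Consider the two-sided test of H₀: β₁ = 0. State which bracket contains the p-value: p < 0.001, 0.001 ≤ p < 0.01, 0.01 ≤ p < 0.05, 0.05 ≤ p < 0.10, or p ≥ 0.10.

t = 0.760 / 0.220 = 3.455.
df = n − k − 1 = 202 − 3 − 1 = 198.
Two-sided p = 2·P(T_{198} > |t|) ≈ 0.0007.
So p < 0.001.

p < 0.001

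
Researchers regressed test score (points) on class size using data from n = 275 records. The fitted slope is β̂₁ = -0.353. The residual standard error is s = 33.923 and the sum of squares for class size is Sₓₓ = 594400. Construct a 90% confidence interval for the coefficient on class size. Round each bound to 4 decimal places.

SE(β̂₁) = s/√Sₓₓ = 33.923/√594400 = 0.0440002.
df = n − 2 = 273.
t* = t_{0.05, 273} = 1.650454.
Margin = t* × SE = 1.650454 × 0.0440002 = 0.072620.
CI: -0.353 ± 0.072620 → (-0.4256, -0.2804).
With 90% confidence, each one-unit increase in class size is associated with a change of between -0.4256 and -0.2804 points in test score.

(-0.4256, -0.2804)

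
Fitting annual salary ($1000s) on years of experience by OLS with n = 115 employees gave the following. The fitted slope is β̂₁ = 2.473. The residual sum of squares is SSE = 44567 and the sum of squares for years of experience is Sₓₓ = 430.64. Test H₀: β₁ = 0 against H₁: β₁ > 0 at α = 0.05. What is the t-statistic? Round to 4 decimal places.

MSE = SSE/(n − 2) = 44567/113 = 394.398.
SE(β̂₁) = √(MSE/Sₓₓ) = √(394.398/430.64) = 0.956996.
t = 2.473 / 0.956996 = 2.5841.
df = n − 2 = 113.
One-sided p ≈ 0.0055, which is < 0.05, so reject H₀.
There is evidence that the true slope on years of experience is positive.

t = 2.5841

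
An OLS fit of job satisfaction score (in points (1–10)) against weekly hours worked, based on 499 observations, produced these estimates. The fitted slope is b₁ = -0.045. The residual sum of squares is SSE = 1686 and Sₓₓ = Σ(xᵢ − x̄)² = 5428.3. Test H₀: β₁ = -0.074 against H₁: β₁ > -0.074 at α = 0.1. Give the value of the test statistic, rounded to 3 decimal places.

MSE = SSE/(n − 2) = 1686/497 = 3.39235.
SE(b₁) = √(MSE/Sₓₓ) = √(3.39235/5428.3) = 0.0249988.
t = (-0.045 − (-0.074)) / 0.0249988 = 1.160.
df = n − 2 = 497.
One-sided p ≈ 0.1233, which is ≥ 0.1, so fail to reject H₀.
The data do not give significant evidence that the true slope on weekly hours worked exceeds -0.074 points (1–10) per unit.

t = 1.160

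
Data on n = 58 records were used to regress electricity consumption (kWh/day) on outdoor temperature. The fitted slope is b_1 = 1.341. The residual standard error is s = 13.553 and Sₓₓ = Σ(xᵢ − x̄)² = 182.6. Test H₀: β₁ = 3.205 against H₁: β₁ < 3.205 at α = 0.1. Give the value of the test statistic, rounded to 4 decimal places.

SE(b_1) = s/√Sₓₓ = 13.553/√182.6 = 1.00296.
t = (1.341 − 3.205) / 1.00296 = -1.8585.
df = n − 2 = 56.
One-sided p ≈ 0.0342, which is < 0.1, so reject H₀.
There is evidence that the true slope on outdoor temperature is below 3.205 kWh/day per unit.

t = -1.8585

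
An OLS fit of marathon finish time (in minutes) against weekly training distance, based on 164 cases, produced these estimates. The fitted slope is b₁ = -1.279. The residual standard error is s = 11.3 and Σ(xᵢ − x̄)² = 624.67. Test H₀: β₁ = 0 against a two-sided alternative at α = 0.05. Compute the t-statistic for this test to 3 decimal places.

t = -2.829

SE(b₁) = s/√Sₓₓ = 11.3/√624.67 = 0.452119.
t = -1.279 / 0.452119 = -2.829.
df = n − 2 = 162.
Two-sided p ≈ 0.0053, which is < 0.05, so reject H₀.
There is evidence that weekly training distance is associated with marathon finish time.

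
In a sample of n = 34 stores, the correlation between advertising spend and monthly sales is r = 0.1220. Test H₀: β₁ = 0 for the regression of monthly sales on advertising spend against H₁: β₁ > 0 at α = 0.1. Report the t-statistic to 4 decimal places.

t = 0.6953

t = r·√(n − 2)/√(1 − r²) = 0.1220·√32/√0.985116 = 0.6953.
df = n − 2 = 32.
One-sided p ≈ 0.2459, which is ≥ 0.1, so fail to reject H₀.
The data do not give significant evidence of a linear association between advertising spend and monthly sales.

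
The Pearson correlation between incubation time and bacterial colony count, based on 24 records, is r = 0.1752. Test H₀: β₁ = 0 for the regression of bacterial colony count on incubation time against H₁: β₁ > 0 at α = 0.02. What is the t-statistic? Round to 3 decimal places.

t = r·√(n − 2)/√(1 − r²) = 0.1752·√22/√0.969305 = 0.835.
df = n − 2 = 22.
One-sided p ≈ 0.2064, which is ≥ 0.02, so fail to reject H₀.
The data do not give significant evidence of a linear association between incubation time and bacterial colony count.

t = 0.835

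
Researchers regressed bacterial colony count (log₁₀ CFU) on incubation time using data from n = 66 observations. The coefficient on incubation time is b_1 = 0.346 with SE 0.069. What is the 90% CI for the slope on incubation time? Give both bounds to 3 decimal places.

df = n − 2 = 66 − 2 = 64.
t* = t_{0.05, 64} = 1.669013.
Margin = t* × SE = 1.669013 × 0.069 = 0.11516.
CI: 0.346 ± 0.11516 → (0.231, 0.461).
With 90% confidence, each one-unit increase in incubation time is associated with a change of between 0.231 and 0.461 log₁₀ CFU in bacterial colony count.

(0.231, 0.461)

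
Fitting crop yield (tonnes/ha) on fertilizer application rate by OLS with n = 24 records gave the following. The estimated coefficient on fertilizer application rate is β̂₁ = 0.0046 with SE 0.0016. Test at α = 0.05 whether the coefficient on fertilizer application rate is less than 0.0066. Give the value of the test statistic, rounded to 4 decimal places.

H₀: β₁ = 0.0066 vs H₁: β₁ < 0.0066.
t = (β̂₁ − β₁⁰)/SE = (0.0046 − 0.0066) / 0.0016 = -1.2500.
df = n − 2 = 24 − 2 = 22.
One-sided p ≈ 0.1122, which is ≥ 0.05, so fail to reject H₀.
The data do not give significant evidence that the true slope on fertilizer application rate is below 0.0066 tonnes/ha per unit.

t = -1.2500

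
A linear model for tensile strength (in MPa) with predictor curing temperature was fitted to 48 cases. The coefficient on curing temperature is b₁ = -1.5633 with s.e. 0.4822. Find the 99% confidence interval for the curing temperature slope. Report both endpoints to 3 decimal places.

(-2.859, -0.268)

df = n − 2 = 48 − 2 = 46.
t* = t_{0.005, 46} = 2.687013.
Margin = t* × SE = 2.687013 × 0.4822 = 1.29568.
CI: -1.5633 ± 1.29568 → (-2.859, -0.268).
With 99% confidence, each one-unit increase in curing temperature is associated with a change of between -2.859 and -0.268 MPa in tensile strength.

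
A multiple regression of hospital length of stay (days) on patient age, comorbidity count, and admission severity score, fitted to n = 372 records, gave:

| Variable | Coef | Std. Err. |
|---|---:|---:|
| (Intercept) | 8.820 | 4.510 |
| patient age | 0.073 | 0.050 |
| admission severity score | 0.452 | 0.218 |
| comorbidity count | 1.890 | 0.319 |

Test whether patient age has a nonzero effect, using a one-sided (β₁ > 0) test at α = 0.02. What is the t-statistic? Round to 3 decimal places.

t = 1.460

Read off: b = 0.073, SE = 0.050 for patient age.
H₀: β₁ = 0 vs H₁: β₁ > 0.
t = 0.073 / 0.050 = 1.460.
df = n − k − 1 = 372 − 3 − 1 = 368.
One-sided p ≈ 0.0726, which is ≥ 0.02, so fail to reject H₀.
The data do not give significant evidence that the true slope on patient age is positive, holding the other predictors fixed.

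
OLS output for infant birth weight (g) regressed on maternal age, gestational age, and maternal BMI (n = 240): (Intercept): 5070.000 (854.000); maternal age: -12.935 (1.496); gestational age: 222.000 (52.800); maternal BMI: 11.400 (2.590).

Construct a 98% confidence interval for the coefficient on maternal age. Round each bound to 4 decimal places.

Read off: b = -12.935, SE = 1.496 for maternal age.
df = n − k − 1 = 240 − 3 − 1 = 236.
t* = t_{0.01, 236} = 2.342252.
Margin = t* × SE = 2.342252 × 1.496 = 3.504009.
CI: -12.935 ± 3.504009 → (-16.4390, -9.4310).

(-16.4390, -9.4310)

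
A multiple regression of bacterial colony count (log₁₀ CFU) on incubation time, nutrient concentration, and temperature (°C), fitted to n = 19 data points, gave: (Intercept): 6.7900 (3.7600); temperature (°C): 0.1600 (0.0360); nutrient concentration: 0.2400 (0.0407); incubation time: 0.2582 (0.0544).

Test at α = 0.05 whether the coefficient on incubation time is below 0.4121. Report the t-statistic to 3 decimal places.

Read off: b = 0.2582, SE = 0.0544 for incubation time.
H₀: β₁ = 0.4121 vs H₁: β₁ < 0.4121.
t = (0.2582 − 0.4121) / 0.0544 = -2.829.
df = n − k − 1 = 19 − 3 − 1 = 15.
One-sided p ≈ 0.0063, which is < 0.05, so reject H₀.
There is evidence that the true slope on incubation time is below 0.4121 log₁₀ CFU per unit, holding the other predictors fixed.

t = -2.829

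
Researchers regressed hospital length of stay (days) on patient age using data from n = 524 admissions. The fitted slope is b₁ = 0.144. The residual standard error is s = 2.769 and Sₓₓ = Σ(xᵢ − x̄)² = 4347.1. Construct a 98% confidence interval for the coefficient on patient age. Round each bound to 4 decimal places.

SE(b₁) = s/√Sₓₓ = 2.769/√4347.1 = 0.0419975.
df = n − 2 = 522.
t* = t_{0.01, 522} = 2.333513.
Margin = t* × SE = 2.333513 × 0.0419975 = 0.098002.
CI: 0.144 ± 0.098002 → (0.0460, 0.2420).
With 98% confidence, each one-unit increase in patient age is associated with a change of between 0.0460 and 0.2420 days in hospital length of stay.

(0.0460, 0.2420)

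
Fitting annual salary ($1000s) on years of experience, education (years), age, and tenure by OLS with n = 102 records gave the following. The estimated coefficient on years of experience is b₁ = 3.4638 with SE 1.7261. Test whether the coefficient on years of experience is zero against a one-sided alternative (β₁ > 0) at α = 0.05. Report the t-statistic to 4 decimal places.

t = 2.0067

H₀: β₁ = 0 vs H₁: β₁ > 0.
t = (b₁ − β₁⁰)/SE = 3.4638 / 1.7261 = 2.0067.
df = n − k − 1 = 102 − 4 − 1 = 97.
One-sided p ≈ 0.0238, which is < 0.05, so reject H₀.
There is evidence that the true slope on years of experience is positive, holding the other predictors fixed.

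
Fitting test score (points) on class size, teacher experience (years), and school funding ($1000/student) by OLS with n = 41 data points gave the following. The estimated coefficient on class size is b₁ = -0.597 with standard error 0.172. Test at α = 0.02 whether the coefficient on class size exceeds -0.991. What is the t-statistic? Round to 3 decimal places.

H₀: β₁ = -0.991 vs H₁: β₁ > -0.991.
t = (b₁ − β₁⁰)/SE = (-0.597 − (-0.991)) / 0.172 = 2.291.
df = n − k − 1 = 41 − 3 − 1 = 37.
One-sided p ≈ 0.0139, which is < 0.02, so reject H₀.
There is evidence that the true slope on class size exceeds -0.991 points per unit, holding the other predictors fixed.

t = 2.291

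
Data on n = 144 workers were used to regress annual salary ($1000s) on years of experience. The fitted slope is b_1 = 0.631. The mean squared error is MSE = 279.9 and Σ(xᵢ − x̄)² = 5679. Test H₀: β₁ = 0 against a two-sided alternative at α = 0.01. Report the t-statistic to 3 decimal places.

t = 2.842

SE(b_1) = √(MSE/Sₓₓ) = √(279.9/5679) = 0.222006.
t = 0.631 / 0.222006 = 2.842.
df = n − 2 = 142.
Two-sided p ≈ 0.0051, which is < 0.01, so reject H₀.
There is evidence that years of experience is associated with annual salary.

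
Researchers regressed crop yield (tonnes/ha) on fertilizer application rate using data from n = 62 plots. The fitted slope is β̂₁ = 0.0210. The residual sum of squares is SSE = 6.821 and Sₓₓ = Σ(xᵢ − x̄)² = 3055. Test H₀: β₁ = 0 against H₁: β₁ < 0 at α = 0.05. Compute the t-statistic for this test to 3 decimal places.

MSE = SSE/(n − 2) = 6.821/60 = 0.113683.
SE(β̂₁) = √(MSE/Sₓₓ) = √(0.113683/3055) = 0.00610018.
t = 0.0210 / 0.00610018 = 3.443.
df = n − 2 = 60.
One-sided p ≈ 0.9995, which is ≥ 0.05, so fail to reject H₀.
The data do not give significant evidence that the true slope on fertilizer application rate is negative.

t = 3.443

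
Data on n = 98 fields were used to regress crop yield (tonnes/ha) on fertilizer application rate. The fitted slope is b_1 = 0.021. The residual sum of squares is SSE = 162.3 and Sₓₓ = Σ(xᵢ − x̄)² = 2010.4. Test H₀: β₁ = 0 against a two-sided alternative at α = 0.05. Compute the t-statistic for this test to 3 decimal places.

MSE = SSE/(n − 2) = 162.3/96 = 1.69063.
SE(b_1) = √(MSE/Sₓₓ) = √(1.69063/2010.4) = 0.028999.
t = 0.021 / 0.028999 = 0.724.
df = n − 2 = 96.
Two-sided p ≈ 0.4707, which is ≥ 0.05, so fail to reject H₀.
The data do not give significant evidence of an association between fertilizer application rate and crop yield.

t = 0.724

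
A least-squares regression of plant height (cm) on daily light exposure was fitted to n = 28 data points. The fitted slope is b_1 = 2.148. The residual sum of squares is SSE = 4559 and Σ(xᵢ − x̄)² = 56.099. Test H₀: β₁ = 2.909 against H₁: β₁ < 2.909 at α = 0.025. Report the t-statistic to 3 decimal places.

t = -0.430

MSE = SSE/(n − 2) = 4559/26 = 175.346.
SE(b_1) = √(MSE/Sₓₓ) = √(175.346/56.099) = 1.76795.
t = (2.148 − 2.909) / 1.76795 = -0.430.
df = n − 2 = 26.
One-sided p ≈ 0.3352, which is ≥ 0.025, so fail to reject H₀.
The data do not give significant evidence that the true slope on daily light exposure is below 2.909 cm per unit.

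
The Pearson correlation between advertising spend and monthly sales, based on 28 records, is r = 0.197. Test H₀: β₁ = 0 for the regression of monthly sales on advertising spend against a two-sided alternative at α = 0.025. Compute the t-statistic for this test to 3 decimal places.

t = 1.025

t = r·√(n − 2)/√(1 − r²) = 0.197·√26/√0.961191 = 1.025.
df = n − 2 = 26.
Two-sided p ≈ 0.3150, which is ≥ 0.025, so fail to reject H₀.
The data do not give significant evidence of a linear association between advertising spend and monthly sales.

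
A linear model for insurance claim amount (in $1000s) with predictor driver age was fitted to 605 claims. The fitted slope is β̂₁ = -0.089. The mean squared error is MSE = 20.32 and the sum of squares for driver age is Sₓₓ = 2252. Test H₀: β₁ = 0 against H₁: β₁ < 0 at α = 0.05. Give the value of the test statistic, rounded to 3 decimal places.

t = -0.937

SE(β̂₁) = √(MSE/Sₓₓ) = √(20.32/2252) = 0.0949899.
t = -0.089 / 0.0949899 = -0.937.
df = n − 2 = 603.
One-sided p ≈ 0.1746, which is ≥ 0.05, so fail to reject H₀.
The data do not give significant evidence that the true slope on driver age is negative.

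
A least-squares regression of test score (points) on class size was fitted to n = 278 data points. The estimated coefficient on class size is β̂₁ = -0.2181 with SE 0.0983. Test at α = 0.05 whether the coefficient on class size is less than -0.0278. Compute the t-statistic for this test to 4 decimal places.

t = -1.9359

H₀: β₁ = -0.0278 vs H₁: β₁ < -0.0278.
t = (β̂₁ − β₁⁰)/SE = (-0.2181 − (-0.0278)) / 0.0983 = -1.9359.
df = n − 2 = 278 − 2 = 276.
One-sided p ≈ 0.0269, which is < 0.05, so reject H₀.
There is evidence that the true slope on class size is below -0.0278 points per unit.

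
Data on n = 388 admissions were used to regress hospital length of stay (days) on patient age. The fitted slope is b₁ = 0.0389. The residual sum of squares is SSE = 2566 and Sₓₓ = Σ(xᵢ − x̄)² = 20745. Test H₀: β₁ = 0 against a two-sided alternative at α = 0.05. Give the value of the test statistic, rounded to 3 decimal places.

MSE = SSE/(n − 2) = 2566/386 = 6.64767.
SE(b₁) = √(MSE/Sₓₓ) = √(6.64767/20745) = 0.017901.
t = 0.0389 / 0.017901 = 2.173.
df = n − 2 = 386.
Two-sided p ≈ 0.0304, which is < 0.05, so reject H₀.
There is evidence that patient age is associated with hospital length of stay.

t = 2.173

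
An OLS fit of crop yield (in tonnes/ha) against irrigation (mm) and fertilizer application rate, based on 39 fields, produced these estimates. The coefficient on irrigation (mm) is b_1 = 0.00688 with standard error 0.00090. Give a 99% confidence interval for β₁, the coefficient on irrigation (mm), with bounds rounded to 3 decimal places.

(0.004, 0.009)

df = n − k − 1 = 39 − 2 − 1 = 36.
t* = t_{0.005, 36} = 2.719485.
Margin = t* × SE = 2.719485 × 0.00090 = 0.00245.
CI: 0.00688 ± 0.00245 → (0.004, 0.009).
With 99% confidence, each one-unit increase in irrigation (mm) is associated with a change of between 0.004 and 0.009 tonnes/ha in crop yield, holding the other predictors fixed.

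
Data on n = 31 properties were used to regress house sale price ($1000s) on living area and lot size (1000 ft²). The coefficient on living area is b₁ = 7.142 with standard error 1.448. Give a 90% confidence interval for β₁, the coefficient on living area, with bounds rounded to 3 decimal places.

df = n − k − 1 = 31 − 2 − 1 = 28.
t* = t_{0.05, 28} = 1.701131.
Margin = t* × SE = 1.701131 × 1.448 = 2.46324.
CI: 7.142 ± 2.46324 → (4.679, 9.605).
With 90% confidence, each one-unit increase in living area is associated with a change of between 4.679 and 9.605 $1000s in house sale price, holding the other predictors fixed.

(4.679, 9.605)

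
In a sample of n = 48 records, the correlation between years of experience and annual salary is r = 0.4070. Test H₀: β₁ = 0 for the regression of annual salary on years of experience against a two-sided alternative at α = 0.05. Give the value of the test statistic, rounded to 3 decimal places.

t = 3.022

t = r·√(n − 2)/√(1 − r²) = 0.4070·√46/√0.834351 = 3.022.
df = n − 2 = 46.
Two-sided p ≈ 0.0041, which is < 0.05, so reject H₀.
There is evidence of a linear association between years of experience and annual salary.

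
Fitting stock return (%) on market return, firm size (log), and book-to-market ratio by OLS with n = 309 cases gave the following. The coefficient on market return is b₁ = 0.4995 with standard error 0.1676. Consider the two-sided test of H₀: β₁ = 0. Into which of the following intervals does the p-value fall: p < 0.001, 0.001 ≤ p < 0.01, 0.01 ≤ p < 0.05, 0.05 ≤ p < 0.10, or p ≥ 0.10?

0.001 ≤ p < 0.01

t = 0.4995 / 0.1676 = 2.980.
df = n − k − 1 = 309 − 3 − 1 = 305.
Two-sided p = 2·P(T_{305} > |t|) ≈ 0.0031.
So 0.001 ≤ p < 0.01.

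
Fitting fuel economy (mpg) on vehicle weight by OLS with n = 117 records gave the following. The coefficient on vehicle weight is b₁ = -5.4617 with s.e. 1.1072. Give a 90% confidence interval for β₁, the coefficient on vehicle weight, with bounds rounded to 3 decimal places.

df = n − 2 = 117 − 2 = 115.
t* = t_{0.05, 115} = 1.658212.
Margin = t* × SE = 1.658212 × 1.1072 = 1.83597.
CI: -5.4617 ± 1.83597 → (-7.298, -3.626).
With 90% confidence, each one-unit increase in vehicle weight is associated with a change of between -7.298 and -3.626 mpg in fuel economy.

(-7.298, -3.626)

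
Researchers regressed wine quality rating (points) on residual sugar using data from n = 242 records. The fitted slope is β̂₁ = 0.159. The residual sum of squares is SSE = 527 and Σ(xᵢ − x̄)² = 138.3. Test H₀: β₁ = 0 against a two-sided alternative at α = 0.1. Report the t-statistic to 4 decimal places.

t = 1.2619

MSE = SSE/(n − 2) = 527/240 = 2.19583.
SE(β̂₁) = √(MSE/Sₓₓ) = √(2.19583/138.3) = 0.126005.
t = 0.159 / 0.126005 = 1.2619.
df = n − 2 = 240.
Two-sided p ≈ 0.2082, which is ≥ 0.1, so fail to reject H₀.
The data do not give significant evidence of an association between residual sugar and wine quality rating.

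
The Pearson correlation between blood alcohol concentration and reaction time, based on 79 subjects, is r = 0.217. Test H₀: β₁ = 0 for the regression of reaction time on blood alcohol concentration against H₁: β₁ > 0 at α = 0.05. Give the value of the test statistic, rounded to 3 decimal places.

t = 1.951

t = r·√(n − 2)/√(1 − r²) = 0.217·√77/√0.952911 = 1.951.
df = n − 2 = 77.
One-sided p ≈ 0.0274, which is < 0.05, so reject H₀.
There is evidence of a linear association between blood alcohol concentration and reaction time.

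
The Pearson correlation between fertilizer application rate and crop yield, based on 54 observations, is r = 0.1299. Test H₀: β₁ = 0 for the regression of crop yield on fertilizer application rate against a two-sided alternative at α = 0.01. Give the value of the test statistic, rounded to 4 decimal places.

t = r·√(n − 2)/√(1 − r²) = 0.1299·√52/√0.983126 = 0.9447.
df = n − 2 = 52.
Two-sided p ≈ 0.3492, which is ≥ 0.01, so fail to reject H₀.
The data do not give significant evidence of a linear association between fertilizer application rate and crop yield.

t = 0.9447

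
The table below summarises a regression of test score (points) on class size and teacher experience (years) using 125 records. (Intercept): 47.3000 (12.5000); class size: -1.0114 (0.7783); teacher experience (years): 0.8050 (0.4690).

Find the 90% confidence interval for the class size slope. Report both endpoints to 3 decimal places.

(-2.301, 0.279)

Read off: b = -1.0114, SE = 0.7783 for class size.
df = n − k − 1 = 125 − 2 − 1 = 122.
t* = t_{0.05, 122} = 1.657439.
Margin = t* × SE = 1.657439 × 0.7783 = 1.28999.
CI: -1.0114 ± 1.28999 → (-2.301, 0.279).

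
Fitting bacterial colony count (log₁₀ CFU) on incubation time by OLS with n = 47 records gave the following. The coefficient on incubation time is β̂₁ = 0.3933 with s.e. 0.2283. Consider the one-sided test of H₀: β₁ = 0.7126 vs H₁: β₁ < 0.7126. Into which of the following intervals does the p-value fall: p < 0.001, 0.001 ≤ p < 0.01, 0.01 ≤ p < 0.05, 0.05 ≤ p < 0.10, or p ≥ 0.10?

0.05 ≤ p < 0.10

t = (0.3933 − 0.7126) / 0.2283 = -1.399.
df = n − 2 = 47 − 2 = 45.
One-sided p = P(T_{45} < t) ≈ 0.0844.
So 0.05 ≤ p < 0.10.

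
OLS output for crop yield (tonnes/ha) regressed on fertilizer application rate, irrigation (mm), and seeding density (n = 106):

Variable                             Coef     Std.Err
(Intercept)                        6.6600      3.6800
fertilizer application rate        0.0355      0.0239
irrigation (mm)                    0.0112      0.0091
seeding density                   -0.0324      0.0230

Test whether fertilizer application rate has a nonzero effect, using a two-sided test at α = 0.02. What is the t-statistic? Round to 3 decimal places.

Read off: b = 0.0355, SE = 0.0239 for fertilizer application rate.
H₀: β₁ = 0 vs H₁: β₁ ≠ 0.
t = 0.0355 / 0.0239 = 1.485.
df = n − k − 1 = 106 − 3 − 1 = 102.
Two-sided p ≈ 0.1405, which is ≥ 0.02, so fail to reject H₀.
The data do not give significant evidence of an association between fertilizer application rate and crop yield, after adjusting for the other predictors.

t = 1.485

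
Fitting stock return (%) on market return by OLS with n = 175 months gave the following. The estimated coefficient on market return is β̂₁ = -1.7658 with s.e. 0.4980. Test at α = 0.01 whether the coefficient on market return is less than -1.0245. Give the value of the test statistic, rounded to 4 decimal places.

H₀: β₁ = -1.0245 vs H₁: β₁ < -1.0245.
t = (β̂₁ − β₁⁰)/SE = (-1.7658 − (-1.0245)) / 0.4980 = -1.4886.
df = n − 2 = 175 − 2 = 173.
One-sided p ≈ 0.0692, which is ≥ 0.01, so fail to reject H₀.
The data do not give significant evidence that the true slope on market return is below -1.0245 % per unit.

t = -1.4886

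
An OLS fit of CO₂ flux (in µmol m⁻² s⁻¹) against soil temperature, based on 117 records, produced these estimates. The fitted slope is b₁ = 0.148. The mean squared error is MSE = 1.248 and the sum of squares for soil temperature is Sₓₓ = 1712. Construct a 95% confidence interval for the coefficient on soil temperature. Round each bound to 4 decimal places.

(0.0945, 0.2015)

SE(b₁) = √(MSE/Sₓₓ) = √(1.248/1712) = 0.0269995.
df = n − 2 = 115.
t* = t_{0.025, 115} = 1.980808.
Margin = t* × SE = 1.980808 × 0.0269995 = 0.053481.
CI: 0.148 ± 0.053481 → (0.0945, 0.2015).
With 95% confidence, each one-unit increase in soil temperature is associated with a change of between 0.0945 and 0.2015 µmol m⁻² s⁻¹ in CO₂ flux.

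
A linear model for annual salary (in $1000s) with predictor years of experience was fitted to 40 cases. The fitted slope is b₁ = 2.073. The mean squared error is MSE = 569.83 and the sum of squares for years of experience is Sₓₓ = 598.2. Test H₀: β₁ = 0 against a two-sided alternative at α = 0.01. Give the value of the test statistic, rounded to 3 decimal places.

SE(b₁) = √(MSE/Sₓₓ) = √(569.83/598.2) = 0.975999.
t = 2.073 / 0.975999 = 2.124.
df = n − 2 = 38.
Two-sided p ≈ 0.0402, which is ≥ 0.01, so fail to reject H₀.
The data do not give significant evidence of an association between years of experience and annual salary.

t = 2.124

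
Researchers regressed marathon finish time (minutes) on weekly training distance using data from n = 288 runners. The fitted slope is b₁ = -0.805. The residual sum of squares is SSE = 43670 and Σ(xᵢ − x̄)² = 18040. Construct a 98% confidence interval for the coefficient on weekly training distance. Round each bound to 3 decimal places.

MSE = SSE/(n − 2) = 43670/286 = 152.692.
SE(b₁) = √(MSE/Sₓₓ) = √(152.692/18040) = 0.0920005.
df = n − 2 = 286.
t* = t_{0.01, 286} = 2.339457.
Margin = t* × SE = 2.339457 × 0.0920005 = 0.21523.
CI: -0.805 ± 0.21523 → (-1.020, -0.590).
With 98% confidence, each one-unit increase in weekly training distance is associated with a change of between -1.020 and -0.590 minutes in marathon finish time.

(-1.020, -0.590)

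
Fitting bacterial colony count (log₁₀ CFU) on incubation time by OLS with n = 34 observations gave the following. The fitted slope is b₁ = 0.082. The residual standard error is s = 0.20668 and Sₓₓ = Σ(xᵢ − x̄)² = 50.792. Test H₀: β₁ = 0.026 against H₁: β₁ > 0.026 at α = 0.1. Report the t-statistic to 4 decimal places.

SE(b₁) = s/√Sₓₓ = 0.20668/√50.792 = 0.0290002.
t = (0.082 − 0.026) / 0.0290002 = 1.9310.
df = n − 2 = 32.
One-sided p ≈ 0.0312, which is < 0.1, so reject H₀.
There is evidence that the true slope on incubation time exceeds 0.026 log₁₀ CFU per unit.

t = 1.9310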